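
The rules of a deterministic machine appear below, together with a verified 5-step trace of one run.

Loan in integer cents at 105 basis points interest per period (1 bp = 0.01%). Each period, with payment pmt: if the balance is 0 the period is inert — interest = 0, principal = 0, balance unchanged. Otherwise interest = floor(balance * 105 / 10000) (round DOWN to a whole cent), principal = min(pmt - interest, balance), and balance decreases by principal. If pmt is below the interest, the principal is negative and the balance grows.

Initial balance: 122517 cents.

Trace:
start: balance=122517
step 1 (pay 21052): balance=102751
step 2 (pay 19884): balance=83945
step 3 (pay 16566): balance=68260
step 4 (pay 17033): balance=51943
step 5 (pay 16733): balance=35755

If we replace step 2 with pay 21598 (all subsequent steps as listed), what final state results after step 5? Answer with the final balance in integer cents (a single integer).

(re-executing from step 2 with the substitution; state before step 2: balance=102751)
step 2 (pay 21598): balance=82231
step 3 (pay 16566): balance=66528
step 4 (pay 17033): balance=50193
step 5 (pay 16733): balance=33987

33987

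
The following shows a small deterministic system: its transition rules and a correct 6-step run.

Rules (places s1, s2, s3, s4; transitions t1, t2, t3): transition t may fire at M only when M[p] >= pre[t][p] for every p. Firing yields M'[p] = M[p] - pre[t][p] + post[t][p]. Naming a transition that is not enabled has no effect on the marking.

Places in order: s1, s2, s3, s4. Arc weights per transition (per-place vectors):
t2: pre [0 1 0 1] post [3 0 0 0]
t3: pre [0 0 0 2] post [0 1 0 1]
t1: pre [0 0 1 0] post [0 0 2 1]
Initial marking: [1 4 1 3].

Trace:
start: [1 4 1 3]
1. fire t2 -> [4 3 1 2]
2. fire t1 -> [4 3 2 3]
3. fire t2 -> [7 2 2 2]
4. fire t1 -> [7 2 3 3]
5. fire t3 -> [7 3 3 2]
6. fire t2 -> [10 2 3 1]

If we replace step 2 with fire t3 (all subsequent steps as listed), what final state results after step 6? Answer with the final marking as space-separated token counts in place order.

(re-executing from step 2 with the substitution; state before step 2: [4 3 1 2])
2. fire t3 -> [4 4 1 1]
3. fire t2 -> [7 3 1 0]
4. fire t1 -> [7 3 2 1]
5. fire t3 -> [7 3 2 1]
6. fire t2 -> [10 2 2 0]

10 2 2 0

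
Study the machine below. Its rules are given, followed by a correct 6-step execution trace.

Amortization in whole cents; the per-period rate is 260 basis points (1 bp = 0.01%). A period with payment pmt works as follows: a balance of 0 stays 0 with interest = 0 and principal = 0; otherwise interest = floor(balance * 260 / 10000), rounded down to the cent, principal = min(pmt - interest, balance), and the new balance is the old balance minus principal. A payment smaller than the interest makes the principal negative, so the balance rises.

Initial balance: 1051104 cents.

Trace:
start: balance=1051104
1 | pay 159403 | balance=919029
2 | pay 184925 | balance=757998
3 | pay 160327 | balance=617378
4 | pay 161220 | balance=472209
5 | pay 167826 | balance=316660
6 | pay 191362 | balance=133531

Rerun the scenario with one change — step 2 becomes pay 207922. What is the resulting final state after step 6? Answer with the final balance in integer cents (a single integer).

108049

(re-executing from step 2 with the substitution; state before step 2: balance=919029)
2 | pay 207922 | balance=735001
3 | pay 160327 | balance=593784
4 | pay 161220 | balance=448002
5 | pay 167826 | balance=291824
6 | pay 191362 | balance=108049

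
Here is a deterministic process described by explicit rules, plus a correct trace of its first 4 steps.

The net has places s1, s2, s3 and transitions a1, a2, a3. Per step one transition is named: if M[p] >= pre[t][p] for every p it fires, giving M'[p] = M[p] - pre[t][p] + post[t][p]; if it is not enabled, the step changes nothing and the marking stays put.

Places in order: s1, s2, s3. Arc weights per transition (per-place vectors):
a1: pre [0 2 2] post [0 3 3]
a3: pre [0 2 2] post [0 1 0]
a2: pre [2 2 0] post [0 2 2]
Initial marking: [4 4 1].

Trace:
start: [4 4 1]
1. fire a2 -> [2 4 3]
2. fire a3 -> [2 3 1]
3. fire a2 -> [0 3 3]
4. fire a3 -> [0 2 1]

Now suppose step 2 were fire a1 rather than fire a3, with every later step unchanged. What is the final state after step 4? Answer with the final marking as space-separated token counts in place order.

(re-executing from step 2 with the substitution; state before step 2: [2 4 3])
2. fire a1 -> [2 5 4]
3. fire a2 -> [0 5 6]
4. fire a3 -> [0 4 4]

0 4 4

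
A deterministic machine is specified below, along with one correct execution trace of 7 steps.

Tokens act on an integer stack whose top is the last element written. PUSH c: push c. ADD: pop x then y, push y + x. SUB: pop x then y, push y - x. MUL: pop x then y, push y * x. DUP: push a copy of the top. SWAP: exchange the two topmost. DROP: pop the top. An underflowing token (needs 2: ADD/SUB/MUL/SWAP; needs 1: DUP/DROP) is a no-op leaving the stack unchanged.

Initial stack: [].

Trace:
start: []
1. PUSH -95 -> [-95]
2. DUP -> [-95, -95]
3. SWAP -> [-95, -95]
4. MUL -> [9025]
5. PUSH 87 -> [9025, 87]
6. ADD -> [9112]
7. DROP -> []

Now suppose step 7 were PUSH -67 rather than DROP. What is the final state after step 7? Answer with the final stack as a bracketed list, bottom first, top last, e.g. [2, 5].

(re-executing from step 7 with the substitution; state before step 7: [9112])
7. PUSH -67 -> [9112, -67]

[9112, -67]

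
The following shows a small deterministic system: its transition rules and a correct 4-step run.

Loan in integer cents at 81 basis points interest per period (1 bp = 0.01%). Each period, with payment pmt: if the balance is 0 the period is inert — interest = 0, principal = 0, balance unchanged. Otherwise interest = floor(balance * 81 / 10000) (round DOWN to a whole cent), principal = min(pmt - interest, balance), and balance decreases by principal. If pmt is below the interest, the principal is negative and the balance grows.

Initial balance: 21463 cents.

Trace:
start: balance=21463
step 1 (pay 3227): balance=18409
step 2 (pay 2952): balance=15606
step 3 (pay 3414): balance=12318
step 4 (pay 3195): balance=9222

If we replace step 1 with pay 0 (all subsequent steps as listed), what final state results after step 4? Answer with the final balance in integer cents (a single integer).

(re-executing from step 1 with the substitution; state before step 1: balance=21463)
step 1 (pay 0): balance=21636
step 2 (pay 2952): balance=18859
step 3 (pay 3414): balance=15597
step 4 (pay 3195): balance=12528

12528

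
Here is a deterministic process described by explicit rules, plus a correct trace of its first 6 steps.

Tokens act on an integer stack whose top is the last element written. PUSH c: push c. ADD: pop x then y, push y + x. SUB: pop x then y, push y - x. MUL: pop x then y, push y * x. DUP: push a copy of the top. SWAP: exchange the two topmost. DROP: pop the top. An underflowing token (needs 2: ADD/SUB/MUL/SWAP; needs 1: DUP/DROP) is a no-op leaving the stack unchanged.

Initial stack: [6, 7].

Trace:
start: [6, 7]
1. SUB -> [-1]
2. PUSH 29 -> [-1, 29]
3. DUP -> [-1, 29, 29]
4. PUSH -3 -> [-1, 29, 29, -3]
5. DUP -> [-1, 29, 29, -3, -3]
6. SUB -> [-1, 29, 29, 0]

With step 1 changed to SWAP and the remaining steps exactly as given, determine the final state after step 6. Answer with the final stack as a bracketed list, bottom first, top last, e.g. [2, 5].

[7, 6, 29, 29, 0]

(re-executing from step 1 with the substitution; state before step 1: [6, 7])
1. SWAP -> [7, 6]
2. PUSH 29 -> [7, 6, 29]
3. DUP -> [7, 6, 29, 29]
4. PUSH -3 -> [7, 6, 29, 29, -3]
5. DUP -> [7, 6, 29, 29, -3, -3]
6. SUB -> [7, 6, 29, 29, 0]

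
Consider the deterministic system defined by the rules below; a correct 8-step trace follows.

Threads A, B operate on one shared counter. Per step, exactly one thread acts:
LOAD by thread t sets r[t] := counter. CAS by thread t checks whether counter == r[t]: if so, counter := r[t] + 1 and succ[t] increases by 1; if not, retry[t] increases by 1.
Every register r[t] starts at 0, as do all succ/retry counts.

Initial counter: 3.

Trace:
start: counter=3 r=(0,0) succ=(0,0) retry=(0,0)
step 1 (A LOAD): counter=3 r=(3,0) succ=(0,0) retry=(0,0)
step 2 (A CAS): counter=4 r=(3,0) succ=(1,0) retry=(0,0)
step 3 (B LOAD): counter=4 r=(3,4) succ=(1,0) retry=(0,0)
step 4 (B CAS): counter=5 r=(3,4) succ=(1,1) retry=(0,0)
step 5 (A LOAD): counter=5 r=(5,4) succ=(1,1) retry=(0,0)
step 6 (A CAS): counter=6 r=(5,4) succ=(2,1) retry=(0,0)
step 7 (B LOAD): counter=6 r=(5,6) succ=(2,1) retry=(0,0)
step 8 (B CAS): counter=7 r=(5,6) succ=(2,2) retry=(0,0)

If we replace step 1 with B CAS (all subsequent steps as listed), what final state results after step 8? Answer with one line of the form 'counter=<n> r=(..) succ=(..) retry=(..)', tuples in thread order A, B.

(re-executing from step 1 with the substitution; state before step 1: counter=3 r=(0,0) succ=(0,0) retry=(0,0))
step 1 (B CAS): counter=3 r=(0,0) succ=(0,0) retry=(0,1)
step 2 (A CAS): counter=3 r=(0,0) succ=(0,0) retry=(1,1)
step 3 (B LOAD): counter=3 r=(0,3) succ=(0,0) retry=(1,1)
step 4 (B CAS): counter=4 r=(0,3) succ=(0,1) retry=(1,1)
step 5 (A LOAD): counter=4 r=(4,3) succ=(0,1) retry=(1,1)
step 6 (A CAS): counter=5 r=(4,3) succ=(1,1) retry=(1,1)
step 7 (B LOAD): counter=5 r=(4,5) succ=(1,1) retry=(1,1)
step 8 (B CAS): counter=6 r=(4,5) succ=(1,2) retry=(1,1)

counter=6 r=(4,5) succ=(1,2) retry=(1,1)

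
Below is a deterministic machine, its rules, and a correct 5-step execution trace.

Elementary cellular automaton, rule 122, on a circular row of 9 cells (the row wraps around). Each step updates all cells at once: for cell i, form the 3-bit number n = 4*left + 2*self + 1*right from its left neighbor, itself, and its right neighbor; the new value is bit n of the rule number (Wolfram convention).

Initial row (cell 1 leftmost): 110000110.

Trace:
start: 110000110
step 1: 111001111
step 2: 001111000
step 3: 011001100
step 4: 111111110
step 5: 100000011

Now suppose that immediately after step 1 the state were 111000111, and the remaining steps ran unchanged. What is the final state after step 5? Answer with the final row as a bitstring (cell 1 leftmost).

011000110

state after step 1 := 111000111
step 2: 001101100
step 3: 011111110
step 4: 110000011
step 5: 011000110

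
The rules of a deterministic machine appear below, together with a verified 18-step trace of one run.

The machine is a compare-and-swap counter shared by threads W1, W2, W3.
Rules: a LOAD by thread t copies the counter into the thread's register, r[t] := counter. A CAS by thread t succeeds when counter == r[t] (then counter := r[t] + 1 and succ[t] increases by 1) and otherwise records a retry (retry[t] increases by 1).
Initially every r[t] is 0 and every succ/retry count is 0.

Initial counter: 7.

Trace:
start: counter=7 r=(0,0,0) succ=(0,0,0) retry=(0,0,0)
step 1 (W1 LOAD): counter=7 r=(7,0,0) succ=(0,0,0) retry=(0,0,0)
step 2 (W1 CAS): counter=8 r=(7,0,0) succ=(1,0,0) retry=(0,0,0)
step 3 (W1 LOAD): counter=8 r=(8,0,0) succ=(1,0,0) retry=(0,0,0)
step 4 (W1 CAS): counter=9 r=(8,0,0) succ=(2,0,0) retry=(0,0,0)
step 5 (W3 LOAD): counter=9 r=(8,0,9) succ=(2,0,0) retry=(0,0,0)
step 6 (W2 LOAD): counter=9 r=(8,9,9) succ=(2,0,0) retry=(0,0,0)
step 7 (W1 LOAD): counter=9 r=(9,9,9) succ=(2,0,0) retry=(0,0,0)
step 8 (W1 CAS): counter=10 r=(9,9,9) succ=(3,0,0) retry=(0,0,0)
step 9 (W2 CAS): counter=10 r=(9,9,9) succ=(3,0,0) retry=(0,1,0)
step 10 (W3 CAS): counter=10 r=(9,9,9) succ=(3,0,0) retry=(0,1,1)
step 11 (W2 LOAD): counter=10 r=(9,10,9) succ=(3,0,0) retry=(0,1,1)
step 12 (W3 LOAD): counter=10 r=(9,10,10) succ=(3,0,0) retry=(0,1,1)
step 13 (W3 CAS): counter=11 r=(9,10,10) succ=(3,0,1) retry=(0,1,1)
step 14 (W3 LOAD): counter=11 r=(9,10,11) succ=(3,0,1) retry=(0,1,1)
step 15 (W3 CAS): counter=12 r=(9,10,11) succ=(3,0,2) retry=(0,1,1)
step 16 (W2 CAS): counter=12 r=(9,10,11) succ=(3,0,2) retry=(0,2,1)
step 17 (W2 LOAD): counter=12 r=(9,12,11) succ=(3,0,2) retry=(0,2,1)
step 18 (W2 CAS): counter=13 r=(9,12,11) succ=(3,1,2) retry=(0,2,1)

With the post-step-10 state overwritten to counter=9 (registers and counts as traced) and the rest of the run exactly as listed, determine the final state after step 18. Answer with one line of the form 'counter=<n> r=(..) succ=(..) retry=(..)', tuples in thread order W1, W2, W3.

counter=12 r=(9,11,10) succ=(3,1,2) retry=(0,2,1)

state after step 10 := counter=9 r=(9,9,9) succ=(3,0,0) retry=(0,1,1)
step 11 (W2 LOAD): counter=9 r=(9,9,9) succ=(3,0,0) retry=(0,1,1)
step 12 (W3 LOAD): counter=9 r=(9,9,9) succ=(3,0,0) retry=(0,1,1)
step 13 (W3 CAS): counter=10 r=(9,9,9) succ=(3,0,1) retry=(0,1,1)
step 14 (W3 LOAD): counter=10 r=(9,9,10) succ=(3,0,1) retry=(0,1,1)
step 15 (W3 CAS): counter=11 r=(9,9,10) succ=(3,0,2) retry=(0,1,1)
step 16 (W2 CAS): counter=11 r=(9,9,10) succ=(3,0,2) retry=(0,2,1)
step 17 (W2 LOAD): counter=11 r=(9,11,10) succ=(3,0,2) retry=(0,2,1)
step 18 (W2 CAS): counter=12 r=(9,11,10) succ=(3,1,2) retry=(0,2,1)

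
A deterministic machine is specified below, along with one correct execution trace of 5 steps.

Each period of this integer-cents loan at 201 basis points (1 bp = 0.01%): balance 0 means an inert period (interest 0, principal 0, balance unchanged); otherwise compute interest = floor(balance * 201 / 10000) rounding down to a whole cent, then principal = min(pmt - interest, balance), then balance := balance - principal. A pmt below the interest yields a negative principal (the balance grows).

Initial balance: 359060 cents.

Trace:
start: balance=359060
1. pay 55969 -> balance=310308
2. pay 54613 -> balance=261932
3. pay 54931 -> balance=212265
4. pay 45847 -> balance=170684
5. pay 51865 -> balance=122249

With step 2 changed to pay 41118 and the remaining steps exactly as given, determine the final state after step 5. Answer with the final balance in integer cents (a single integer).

(re-executing from step 2 with the substitution; state before step 2: balance=310308)
2. pay 41118 -> balance=275427
3. pay 54931 -> balance=226032
4. pay 45847 -> balance=184728
5. pay 51865 -> balance=136576

136576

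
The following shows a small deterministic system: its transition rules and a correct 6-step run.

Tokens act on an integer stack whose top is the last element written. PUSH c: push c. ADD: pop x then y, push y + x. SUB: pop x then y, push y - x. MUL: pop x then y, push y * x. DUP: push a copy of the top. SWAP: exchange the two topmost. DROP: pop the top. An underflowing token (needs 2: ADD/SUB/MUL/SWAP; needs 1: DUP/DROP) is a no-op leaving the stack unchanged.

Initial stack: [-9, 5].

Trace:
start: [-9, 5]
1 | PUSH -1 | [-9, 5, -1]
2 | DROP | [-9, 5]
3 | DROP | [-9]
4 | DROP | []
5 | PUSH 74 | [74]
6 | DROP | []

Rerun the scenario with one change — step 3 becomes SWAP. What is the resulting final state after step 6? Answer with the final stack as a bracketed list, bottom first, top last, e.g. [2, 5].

[5]

(re-executing from step 3 with the substitution; state before step 3: [-9, 5])
3 | SWAP | [5, -9]
4 | DROP | [5]
5 | PUSH 74 | [5, 74]
6 | DROP | [5]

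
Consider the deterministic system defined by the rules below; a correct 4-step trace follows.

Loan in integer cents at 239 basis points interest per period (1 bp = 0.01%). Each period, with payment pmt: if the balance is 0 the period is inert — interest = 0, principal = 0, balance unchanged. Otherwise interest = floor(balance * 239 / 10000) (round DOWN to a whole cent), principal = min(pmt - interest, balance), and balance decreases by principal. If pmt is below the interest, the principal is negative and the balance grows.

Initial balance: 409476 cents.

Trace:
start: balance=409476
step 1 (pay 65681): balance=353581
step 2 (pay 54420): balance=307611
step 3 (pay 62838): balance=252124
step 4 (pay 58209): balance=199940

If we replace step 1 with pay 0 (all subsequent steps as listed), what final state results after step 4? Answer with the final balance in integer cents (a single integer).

270445

(re-executing from step 1 with the substitution; state before step 1: balance=409476)
step 1 (pay 0): balance=419262
step 2 (pay 54420): balance=374862
step 3 (pay 62838): balance=320983
step 4 (pay 58209): balance=270445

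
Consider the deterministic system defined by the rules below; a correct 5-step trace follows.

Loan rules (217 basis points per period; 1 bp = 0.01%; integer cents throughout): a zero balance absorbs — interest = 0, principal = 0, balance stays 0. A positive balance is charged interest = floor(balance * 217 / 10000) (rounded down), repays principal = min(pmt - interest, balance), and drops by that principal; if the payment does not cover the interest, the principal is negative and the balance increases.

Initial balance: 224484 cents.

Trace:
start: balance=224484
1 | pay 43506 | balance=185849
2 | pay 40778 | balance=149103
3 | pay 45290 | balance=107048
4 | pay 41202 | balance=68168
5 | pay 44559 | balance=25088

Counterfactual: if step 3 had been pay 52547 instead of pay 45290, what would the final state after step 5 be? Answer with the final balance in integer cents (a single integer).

17513

(re-executing from step 3 with the substitution; state before step 3: balance=149103)
3 | pay 52547 | balance=99791
4 | pay 41202 | balance=60754
5 | pay 44559 | balance=17513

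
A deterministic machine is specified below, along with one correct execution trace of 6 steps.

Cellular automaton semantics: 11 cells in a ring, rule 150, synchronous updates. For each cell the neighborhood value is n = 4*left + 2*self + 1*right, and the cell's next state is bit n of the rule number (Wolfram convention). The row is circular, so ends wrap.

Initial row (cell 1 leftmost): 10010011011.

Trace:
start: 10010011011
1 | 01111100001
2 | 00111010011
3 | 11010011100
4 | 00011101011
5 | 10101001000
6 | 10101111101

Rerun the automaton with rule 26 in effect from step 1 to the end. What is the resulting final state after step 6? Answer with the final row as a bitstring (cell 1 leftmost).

(re-executing steps 1..6 under rule 26; state before step 1: 10010011011)
1 | 01101110010
2 | 11001001101
3 | 00110111001
4 | 11100100110
5 | 10011011100
6 | 01110010011

01110010011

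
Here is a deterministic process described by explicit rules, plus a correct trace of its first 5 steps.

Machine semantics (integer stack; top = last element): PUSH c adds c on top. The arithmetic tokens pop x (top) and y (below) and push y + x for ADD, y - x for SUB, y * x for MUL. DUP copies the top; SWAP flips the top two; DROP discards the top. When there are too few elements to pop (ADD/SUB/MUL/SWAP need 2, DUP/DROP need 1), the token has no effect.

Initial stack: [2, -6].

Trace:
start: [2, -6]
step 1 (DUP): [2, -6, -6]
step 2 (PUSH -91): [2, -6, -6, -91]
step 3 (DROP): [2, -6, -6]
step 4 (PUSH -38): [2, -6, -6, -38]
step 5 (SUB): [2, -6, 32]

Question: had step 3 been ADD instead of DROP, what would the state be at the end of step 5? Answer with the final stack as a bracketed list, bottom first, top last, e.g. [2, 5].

(re-executing from step 3 with the substitution; state before step 3: [2, -6, -6, -91])
step 3 (ADD): [2, -6, -97]
step 4 (PUSH -38): [2, -6, -97, -38]
step 5 (SUB): [2, -6, -59]

[2, -6, -59]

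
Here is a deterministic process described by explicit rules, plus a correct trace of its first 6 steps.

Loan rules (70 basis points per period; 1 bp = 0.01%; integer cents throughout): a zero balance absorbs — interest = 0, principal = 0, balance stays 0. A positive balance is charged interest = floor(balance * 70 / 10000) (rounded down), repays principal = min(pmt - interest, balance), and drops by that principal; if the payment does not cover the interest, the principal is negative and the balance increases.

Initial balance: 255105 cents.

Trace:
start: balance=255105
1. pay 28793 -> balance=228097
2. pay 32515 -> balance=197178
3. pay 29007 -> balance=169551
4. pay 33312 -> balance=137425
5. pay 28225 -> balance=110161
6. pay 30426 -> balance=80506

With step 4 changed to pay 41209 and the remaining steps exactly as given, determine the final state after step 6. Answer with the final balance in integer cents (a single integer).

(re-executing from step 4 with the substitution; state before step 4: balance=169551)
4. pay 41209 -> balance=129528
5. pay 28225 -> balance=102209
6. pay 30426 -> balance=72498

72498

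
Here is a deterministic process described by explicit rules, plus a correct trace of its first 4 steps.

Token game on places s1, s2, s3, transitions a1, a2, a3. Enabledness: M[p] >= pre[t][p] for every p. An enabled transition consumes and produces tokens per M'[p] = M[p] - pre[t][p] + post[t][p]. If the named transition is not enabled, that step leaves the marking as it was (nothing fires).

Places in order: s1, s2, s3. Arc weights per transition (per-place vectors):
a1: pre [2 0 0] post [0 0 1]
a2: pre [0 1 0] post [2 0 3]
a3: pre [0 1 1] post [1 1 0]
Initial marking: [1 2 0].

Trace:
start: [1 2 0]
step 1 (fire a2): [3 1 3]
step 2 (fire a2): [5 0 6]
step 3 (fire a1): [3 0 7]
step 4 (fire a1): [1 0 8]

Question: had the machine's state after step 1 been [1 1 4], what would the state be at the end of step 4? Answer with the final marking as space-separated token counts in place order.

1 0 8

state after step 1 := [1 1 4]
step 2 (fire a2): [3 0 7]
step 3 (fire a1): [1 0 8]
step 4 (fire a1): [1 0 8]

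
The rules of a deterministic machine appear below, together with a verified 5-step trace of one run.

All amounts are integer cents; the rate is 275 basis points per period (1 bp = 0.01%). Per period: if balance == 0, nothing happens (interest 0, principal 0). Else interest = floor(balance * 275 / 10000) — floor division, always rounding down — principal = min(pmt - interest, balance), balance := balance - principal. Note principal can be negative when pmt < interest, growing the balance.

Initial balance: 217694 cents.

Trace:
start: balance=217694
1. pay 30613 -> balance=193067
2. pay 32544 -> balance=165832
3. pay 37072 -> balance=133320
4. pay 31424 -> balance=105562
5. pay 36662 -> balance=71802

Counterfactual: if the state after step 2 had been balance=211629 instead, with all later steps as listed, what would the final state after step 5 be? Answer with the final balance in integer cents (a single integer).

state after step 2 := balance=211629
3. pay 37072 -> balance=180376
4. pay 31424 -> balance=153912
5. pay 36662 -> balance=121482

121482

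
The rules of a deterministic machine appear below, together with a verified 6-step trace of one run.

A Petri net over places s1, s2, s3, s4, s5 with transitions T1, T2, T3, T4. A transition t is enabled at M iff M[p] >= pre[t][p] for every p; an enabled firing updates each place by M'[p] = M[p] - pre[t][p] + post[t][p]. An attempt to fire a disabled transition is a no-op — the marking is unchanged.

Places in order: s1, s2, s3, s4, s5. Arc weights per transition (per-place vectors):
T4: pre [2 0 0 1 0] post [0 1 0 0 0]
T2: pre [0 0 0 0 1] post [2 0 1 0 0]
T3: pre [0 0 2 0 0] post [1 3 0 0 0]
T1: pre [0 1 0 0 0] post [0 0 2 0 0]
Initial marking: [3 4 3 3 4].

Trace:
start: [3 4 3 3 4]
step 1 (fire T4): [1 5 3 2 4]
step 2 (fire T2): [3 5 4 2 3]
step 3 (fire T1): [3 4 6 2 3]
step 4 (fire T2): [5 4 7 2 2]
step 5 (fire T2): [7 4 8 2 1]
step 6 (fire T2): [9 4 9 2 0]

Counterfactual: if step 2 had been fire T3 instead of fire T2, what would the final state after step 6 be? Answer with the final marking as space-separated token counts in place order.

(re-executing from step 2 with the substitution; state before step 2: [1 5 3 2 4])
step 2 (fire T3): [2 8 1 2 4]
step 3 (fire T1): [2 7 3 2 4]
step 4 (fire T2): [4 7 4 2 3]
step 5 (fire T2): [6 7 5 2 2]
step 6 (fire T2): [8 7 6 2 1]

8 7 6 2 1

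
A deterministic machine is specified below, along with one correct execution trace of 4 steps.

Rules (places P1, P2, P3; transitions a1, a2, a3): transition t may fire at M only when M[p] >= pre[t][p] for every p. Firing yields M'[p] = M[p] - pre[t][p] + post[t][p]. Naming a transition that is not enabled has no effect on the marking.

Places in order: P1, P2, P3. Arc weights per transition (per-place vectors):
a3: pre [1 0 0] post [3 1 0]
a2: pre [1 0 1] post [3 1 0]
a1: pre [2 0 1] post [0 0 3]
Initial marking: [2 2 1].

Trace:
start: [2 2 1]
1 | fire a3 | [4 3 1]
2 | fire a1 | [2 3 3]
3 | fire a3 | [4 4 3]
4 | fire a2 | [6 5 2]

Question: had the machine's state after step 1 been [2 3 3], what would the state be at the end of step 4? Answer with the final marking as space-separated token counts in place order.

0 3 5

state after step 1 := [2 3 3]
2 | fire a1 | [0 3 5]
3 | fire a3 | [0 3 5]
4 | fire a2 | [0 3 5]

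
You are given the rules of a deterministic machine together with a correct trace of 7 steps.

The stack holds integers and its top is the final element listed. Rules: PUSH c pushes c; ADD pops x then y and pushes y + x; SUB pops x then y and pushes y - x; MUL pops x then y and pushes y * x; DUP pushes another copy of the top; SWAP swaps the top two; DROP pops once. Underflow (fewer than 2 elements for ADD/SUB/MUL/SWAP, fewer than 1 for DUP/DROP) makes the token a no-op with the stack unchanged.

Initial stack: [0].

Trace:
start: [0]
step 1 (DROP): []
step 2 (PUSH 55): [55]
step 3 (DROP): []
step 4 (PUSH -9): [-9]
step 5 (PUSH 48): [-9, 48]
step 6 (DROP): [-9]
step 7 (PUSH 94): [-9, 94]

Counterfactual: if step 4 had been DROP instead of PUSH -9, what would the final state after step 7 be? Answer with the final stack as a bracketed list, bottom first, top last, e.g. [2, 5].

(re-executing from step 4 with the substitution; state before step 4: [])
step 4 (DROP): []
step 5 (PUSH 48): [48]
step 6 (DROP): []
step 7 (PUSH 94): [94]

[94]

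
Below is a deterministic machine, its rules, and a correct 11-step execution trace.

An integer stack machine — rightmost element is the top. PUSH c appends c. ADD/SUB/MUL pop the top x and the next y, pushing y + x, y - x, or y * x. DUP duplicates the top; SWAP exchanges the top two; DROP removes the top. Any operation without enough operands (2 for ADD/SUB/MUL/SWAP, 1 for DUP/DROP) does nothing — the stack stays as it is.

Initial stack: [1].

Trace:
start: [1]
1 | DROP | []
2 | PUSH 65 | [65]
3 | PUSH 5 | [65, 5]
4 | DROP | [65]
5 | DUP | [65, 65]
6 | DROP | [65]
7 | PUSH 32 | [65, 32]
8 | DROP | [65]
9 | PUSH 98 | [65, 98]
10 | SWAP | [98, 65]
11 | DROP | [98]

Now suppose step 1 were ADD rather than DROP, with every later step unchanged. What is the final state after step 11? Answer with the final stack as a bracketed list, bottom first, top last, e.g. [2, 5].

(re-executing from step 1 with the substitution; state before step 1: [1])
1 | ADD | [1]
2 | PUSH 65 | [1, 65]
3 | PUSH 5 | [1, 65, 5]
4 | DROP | [1, 65]
5 | DUP | [1, 65, 65]
6 | DROP | [1, 65]
7 | PUSH 32 | [1, 65, 32]
8 | DROP | [1, 65]
9 | PUSH 98 | [1, 65, 98]
10 | SWAP | [1, 98, 65]
11 | DROP | [1, 98]

[1, 98]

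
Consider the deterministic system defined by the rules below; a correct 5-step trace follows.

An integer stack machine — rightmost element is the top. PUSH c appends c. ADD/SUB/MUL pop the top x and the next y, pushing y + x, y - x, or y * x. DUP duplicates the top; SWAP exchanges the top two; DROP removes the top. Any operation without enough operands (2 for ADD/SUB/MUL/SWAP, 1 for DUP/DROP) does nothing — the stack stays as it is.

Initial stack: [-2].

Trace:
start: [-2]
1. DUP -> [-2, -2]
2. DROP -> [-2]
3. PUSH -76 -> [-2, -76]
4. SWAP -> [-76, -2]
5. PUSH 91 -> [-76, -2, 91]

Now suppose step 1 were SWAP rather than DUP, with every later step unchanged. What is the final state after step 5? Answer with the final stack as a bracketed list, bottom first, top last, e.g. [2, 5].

[-76, 91]

(re-executing from step 1 with the substitution; state before step 1: [-2])
1. SWAP -> [-2]
2. DROP -> []
3. PUSH -76 -> [-76]
4. SWAP -> [-76]
5. PUSH 91 -> [-76, 91]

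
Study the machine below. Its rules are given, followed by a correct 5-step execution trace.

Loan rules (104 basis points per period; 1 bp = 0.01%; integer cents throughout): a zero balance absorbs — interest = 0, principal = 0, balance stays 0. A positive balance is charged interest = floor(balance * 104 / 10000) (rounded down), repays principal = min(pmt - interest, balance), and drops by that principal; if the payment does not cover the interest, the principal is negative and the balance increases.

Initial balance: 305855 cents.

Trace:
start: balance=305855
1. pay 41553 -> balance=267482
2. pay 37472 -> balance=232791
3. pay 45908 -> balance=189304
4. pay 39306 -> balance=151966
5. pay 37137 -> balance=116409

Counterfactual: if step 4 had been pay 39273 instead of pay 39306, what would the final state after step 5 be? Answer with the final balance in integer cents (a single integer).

116442

(re-executing from step 4 with the substitution; state before step 4: balance=189304)
4. pay 39273 -> balance=151999
5. pay 37137 -> balance=116442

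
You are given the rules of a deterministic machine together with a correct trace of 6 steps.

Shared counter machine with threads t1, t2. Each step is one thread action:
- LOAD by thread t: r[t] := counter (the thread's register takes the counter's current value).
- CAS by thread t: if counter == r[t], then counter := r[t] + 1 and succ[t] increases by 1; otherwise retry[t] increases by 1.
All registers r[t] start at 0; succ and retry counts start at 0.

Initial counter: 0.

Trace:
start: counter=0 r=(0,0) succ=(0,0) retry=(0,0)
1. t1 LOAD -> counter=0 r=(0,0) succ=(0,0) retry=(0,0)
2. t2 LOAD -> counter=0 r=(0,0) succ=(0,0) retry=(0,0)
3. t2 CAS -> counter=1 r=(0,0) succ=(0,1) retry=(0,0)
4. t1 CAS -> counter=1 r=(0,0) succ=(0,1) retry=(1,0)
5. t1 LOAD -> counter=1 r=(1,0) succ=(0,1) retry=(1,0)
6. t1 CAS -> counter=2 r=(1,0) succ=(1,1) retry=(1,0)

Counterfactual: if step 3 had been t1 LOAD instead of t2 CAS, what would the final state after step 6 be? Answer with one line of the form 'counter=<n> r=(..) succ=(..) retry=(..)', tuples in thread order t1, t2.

counter=2 r=(1,0) succ=(2,0) retry=(0,0)

(re-executing from step 3 with the substitution; state before step 3: counter=0 r=(0,0) succ=(0,0) retry=(0,0))
3. t1 LOAD -> counter=0 r=(0,0) succ=(0,0) retry=(0,0)
4. t1 CAS -> counter=1 r=(0,0) succ=(1,0) retry=(0,0)
5. t1 LOAD -> counter=1 r=(1,0) succ=(1,0) retry=(0,0)
6. t1 CAS -> counter=2 r=(1,0) succ=(2,0) retry=(0,0)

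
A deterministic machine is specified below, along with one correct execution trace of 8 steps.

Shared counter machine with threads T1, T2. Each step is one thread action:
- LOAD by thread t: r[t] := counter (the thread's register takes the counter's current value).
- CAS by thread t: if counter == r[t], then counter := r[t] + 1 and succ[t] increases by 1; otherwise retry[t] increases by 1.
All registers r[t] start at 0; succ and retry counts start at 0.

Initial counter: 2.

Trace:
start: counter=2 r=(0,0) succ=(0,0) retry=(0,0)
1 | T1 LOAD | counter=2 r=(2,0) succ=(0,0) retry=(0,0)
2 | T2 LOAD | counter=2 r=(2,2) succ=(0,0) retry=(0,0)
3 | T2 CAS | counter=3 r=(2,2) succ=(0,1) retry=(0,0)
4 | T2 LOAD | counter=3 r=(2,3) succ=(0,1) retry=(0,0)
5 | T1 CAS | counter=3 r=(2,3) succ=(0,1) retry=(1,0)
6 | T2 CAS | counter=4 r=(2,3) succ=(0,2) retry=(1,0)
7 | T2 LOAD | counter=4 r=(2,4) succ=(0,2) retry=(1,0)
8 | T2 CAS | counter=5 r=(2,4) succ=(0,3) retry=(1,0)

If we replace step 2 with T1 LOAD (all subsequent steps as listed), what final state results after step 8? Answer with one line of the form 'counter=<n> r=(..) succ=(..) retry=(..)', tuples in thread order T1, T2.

(re-executing from step 2 with the substitution; state before step 2: counter=2 r=(2,0) succ=(0,0) retry=(0,0))
2 | T1 LOAD | counter=2 r=(2,0) succ=(0,0) retry=(0,0)
3 | T2 CAS | counter=2 r=(2,0) succ=(0,0) retry=(0,1)
4 | T2 LOAD | counter=2 r=(2,2) succ=(0,0) retry=(0,1)
5 | T1 CAS | counter=3 r=(2,2) succ=(1,0) retry=(0,1)
6 | T2 CAS | counter=3 r=(2,2) succ=(1,0) retry=(0,2)
7 | T2 LOAD | counter=3 r=(2,3) succ=(1,0) retry=(0,2)
8 | T2 CAS | counter=4 r=(2,3) succ=(1,1) retry=(0,2)

counter=4 r=(2,3) succ=(1,1) retry=(0,2)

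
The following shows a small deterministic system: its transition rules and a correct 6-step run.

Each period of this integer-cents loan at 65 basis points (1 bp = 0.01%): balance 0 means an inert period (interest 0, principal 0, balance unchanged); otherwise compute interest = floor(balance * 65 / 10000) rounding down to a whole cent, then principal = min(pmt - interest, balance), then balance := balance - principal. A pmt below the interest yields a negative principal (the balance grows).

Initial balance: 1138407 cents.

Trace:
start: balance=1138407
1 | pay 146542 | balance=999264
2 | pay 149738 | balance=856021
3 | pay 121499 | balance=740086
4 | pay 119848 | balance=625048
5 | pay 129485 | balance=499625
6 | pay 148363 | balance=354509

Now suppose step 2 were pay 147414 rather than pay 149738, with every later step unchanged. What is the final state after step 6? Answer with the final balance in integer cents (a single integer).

356894

(re-executing from step 2 with the substitution; state before step 2: balance=999264)
2 | pay 147414 | balance=858345
3 | pay 121499 | balance=742425
4 | pay 119848 | balance=627402
5 | pay 129485 | balance=501995
6 | pay 148363 | balance=356894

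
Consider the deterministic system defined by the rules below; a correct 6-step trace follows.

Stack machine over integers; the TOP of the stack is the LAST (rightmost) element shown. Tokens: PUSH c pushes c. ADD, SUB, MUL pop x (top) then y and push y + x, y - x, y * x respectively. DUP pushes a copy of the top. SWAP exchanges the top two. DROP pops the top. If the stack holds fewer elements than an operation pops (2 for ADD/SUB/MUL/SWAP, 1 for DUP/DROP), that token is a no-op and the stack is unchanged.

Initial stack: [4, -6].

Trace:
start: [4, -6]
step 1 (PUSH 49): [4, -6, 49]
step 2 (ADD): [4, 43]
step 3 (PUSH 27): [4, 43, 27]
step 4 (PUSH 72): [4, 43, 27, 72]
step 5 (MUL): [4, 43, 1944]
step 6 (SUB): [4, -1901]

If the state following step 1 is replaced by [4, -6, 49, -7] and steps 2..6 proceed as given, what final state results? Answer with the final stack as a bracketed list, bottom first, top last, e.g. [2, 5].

state after step 1 := [4, -6, 49, -7]
step 2 (ADD): [4, -6, 42]
step 3 (PUSH 27): [4, -6, 42, 27]
step 4 (PUSH 72): [4, -6, 42, 27, 72]
step 5 (MUL): [4, -6, 42, 1944]
step 6 (SUB): [4, -6, -1902]

[4, -6, -1902]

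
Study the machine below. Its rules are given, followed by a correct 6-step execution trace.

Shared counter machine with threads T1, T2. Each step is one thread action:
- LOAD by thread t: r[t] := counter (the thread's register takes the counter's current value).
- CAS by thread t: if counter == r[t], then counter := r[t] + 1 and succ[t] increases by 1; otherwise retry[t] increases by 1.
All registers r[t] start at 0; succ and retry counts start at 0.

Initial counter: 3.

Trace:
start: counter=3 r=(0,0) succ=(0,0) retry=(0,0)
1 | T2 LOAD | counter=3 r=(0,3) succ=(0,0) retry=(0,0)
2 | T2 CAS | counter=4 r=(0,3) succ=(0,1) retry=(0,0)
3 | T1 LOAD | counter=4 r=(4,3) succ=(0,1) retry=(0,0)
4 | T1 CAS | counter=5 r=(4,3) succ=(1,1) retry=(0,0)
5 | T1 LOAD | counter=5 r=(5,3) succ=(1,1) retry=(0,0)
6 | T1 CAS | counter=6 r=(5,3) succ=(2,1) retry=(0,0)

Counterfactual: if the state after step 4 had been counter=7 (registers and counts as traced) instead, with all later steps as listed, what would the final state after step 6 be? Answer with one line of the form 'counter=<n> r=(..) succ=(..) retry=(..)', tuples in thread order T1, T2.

counter=8 r=(7,3) succ=(2,1) retry=(0,0)

state after step 4 := counter=7 r=(4,3) succ=(1,1) retry=(0,0)
5 | T1 LOAD | counter=7 r=(7,3) succ=(1,1) retry=(0,0)
6 | T1 CAS | counter=8 r=(7,3) succ=(2,1) retry=(0,0)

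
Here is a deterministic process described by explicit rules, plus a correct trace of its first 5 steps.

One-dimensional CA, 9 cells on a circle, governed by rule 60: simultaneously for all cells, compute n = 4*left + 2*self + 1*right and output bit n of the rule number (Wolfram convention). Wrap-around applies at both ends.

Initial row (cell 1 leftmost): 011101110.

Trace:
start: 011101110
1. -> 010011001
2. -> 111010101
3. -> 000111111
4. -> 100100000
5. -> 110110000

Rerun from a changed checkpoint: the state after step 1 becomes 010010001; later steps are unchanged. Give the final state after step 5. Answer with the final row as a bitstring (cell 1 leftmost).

010111000

state after step 1 := 010010001
2. -> 111011001
3. -> 000110101
4. -> 100101111
5. -> 010111000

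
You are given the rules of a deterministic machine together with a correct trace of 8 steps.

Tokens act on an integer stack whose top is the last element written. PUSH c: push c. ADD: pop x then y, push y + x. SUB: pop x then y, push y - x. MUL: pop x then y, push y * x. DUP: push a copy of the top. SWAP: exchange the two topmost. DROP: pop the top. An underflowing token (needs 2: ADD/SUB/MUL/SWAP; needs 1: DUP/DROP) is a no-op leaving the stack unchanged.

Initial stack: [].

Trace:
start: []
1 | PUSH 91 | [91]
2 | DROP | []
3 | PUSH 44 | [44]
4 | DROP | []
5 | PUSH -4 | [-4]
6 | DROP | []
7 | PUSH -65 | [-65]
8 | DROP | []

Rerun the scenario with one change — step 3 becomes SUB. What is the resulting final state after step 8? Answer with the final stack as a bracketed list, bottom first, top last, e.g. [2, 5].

(re-executing from step 3 with the substitution; state before step 3: [])
3 | SUB | []
4 | DROP | []
5 | PUSH -4 | [-4]
6 | DROP | []
7 | PUSH -65 | [-65]
8 | DROP | []

[]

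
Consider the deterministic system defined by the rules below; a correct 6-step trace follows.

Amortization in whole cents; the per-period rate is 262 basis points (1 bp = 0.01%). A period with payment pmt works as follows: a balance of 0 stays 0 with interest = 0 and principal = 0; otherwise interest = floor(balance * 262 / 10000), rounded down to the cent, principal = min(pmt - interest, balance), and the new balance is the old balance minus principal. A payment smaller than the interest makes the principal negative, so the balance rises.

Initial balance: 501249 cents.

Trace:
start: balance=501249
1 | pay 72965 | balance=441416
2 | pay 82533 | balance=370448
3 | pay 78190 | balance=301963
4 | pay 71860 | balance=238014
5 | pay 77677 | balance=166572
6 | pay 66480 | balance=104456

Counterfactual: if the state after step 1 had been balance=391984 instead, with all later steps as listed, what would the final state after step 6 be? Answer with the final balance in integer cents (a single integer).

48199

state after step 1 := balance=391984
2 | pay 82533 | balance=319720
3 | pay 78190 | balance=249906
4 | pay 71860 | balance=184593
5 | pay 77677 | balance=111752
6 | pay 66480 | balance=48199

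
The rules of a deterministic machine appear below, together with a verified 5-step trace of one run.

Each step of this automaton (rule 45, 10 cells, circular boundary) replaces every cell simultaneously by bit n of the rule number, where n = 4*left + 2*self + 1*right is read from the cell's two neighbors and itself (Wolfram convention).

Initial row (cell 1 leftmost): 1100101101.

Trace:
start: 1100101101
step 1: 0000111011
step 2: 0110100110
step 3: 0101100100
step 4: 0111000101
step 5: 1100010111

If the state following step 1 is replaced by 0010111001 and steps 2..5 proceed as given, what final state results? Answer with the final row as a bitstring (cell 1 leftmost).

0011111110

state after step 1 := 0010111001
step 2: 0011100001
step 3: 0010001101
step 4: 0010101011
step 5: 0011111110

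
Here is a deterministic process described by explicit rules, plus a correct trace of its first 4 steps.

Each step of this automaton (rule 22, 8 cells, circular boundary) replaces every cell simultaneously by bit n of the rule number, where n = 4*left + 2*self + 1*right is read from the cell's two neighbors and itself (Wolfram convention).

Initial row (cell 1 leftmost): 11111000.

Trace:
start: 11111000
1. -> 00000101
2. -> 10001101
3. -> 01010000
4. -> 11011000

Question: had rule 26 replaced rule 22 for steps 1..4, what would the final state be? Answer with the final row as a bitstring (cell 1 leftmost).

(re-executing steps 1..4 under rule 26; state before step 1: 11111000)
1. -> 10000101
2. -> 01001001
3. -> 00110110
4. -> 01100101

01100101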